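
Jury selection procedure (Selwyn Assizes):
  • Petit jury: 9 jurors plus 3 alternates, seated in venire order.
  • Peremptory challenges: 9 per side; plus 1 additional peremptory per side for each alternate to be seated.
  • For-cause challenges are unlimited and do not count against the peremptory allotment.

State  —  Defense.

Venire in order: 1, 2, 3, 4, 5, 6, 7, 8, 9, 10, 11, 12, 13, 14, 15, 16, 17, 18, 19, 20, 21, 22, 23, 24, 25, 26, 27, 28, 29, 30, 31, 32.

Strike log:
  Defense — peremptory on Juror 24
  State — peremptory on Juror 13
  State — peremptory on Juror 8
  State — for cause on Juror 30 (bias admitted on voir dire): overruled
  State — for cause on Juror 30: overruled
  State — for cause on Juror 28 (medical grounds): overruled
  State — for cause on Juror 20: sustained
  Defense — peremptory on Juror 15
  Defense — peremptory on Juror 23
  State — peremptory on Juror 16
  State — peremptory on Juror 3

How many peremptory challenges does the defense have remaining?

Defense allotment: 9 base + 1 × 3 alternates = 12.
Defense peremptories used: #24, #15, #23 — 3.
Remaining: 12 − 3 = 9.

9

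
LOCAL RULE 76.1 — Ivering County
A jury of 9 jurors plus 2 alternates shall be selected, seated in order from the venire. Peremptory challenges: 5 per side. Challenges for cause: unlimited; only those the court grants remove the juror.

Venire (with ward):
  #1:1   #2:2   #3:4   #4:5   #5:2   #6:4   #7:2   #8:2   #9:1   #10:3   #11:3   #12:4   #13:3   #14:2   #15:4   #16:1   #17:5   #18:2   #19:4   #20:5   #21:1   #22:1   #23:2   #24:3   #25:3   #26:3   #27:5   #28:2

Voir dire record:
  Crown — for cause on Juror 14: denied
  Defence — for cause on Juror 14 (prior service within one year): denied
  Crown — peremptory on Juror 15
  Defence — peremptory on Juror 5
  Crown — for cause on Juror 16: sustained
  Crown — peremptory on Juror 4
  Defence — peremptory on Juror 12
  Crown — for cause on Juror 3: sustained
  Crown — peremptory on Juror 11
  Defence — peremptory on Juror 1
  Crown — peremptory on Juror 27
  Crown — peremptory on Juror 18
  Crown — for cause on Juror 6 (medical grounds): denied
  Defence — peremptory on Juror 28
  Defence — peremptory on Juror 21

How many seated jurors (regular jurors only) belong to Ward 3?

2

Removed: #1, #3, #4, #5, #11, #12, #15, #16, #18, #21, #27, #28.
Seated jurors 1–9: #2, #6, #7, #8, #9, #10, #13, #14, #17 (alternates #19, #20 not counted).
Of those, in Ward 3: #10, #13 → 2.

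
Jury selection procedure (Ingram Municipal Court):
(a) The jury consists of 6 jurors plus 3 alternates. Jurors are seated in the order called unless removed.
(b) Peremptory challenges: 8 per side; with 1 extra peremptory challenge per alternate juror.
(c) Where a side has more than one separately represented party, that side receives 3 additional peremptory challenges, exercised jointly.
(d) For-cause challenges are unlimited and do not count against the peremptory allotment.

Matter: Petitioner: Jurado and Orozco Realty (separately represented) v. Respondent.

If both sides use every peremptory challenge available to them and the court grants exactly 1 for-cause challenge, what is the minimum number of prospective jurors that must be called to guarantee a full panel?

35

Seats to fill: 6 + 3 alternates = 9.
Peremptories — Petitioner: 8 + 1×3 + 3 = 14; Respondent: 8 + 1×3 = 11; total 25.
For-cause removals: 1.
Minimum venire: 9 + 25 + 1 = 35.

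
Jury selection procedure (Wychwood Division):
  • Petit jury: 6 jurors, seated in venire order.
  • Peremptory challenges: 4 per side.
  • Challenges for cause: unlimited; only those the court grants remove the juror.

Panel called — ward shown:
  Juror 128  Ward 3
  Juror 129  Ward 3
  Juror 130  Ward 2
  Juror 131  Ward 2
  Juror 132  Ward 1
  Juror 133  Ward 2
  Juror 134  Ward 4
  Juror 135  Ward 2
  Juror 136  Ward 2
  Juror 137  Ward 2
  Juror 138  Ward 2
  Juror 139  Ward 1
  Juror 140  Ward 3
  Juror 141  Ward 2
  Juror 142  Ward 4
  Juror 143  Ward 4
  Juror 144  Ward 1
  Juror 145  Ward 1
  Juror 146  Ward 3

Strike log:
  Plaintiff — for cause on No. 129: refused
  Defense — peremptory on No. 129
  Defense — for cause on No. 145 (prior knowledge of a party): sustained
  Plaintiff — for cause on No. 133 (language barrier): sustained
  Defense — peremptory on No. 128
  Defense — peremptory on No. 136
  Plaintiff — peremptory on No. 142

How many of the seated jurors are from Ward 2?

4

Removed: #128, #129, #133, #136, #142, #145.
Seated jurors 1–6: #130, #131, #132, #134, #135, #137.
Of those, in Ward 2: #130, #131, #135, #137 → 4.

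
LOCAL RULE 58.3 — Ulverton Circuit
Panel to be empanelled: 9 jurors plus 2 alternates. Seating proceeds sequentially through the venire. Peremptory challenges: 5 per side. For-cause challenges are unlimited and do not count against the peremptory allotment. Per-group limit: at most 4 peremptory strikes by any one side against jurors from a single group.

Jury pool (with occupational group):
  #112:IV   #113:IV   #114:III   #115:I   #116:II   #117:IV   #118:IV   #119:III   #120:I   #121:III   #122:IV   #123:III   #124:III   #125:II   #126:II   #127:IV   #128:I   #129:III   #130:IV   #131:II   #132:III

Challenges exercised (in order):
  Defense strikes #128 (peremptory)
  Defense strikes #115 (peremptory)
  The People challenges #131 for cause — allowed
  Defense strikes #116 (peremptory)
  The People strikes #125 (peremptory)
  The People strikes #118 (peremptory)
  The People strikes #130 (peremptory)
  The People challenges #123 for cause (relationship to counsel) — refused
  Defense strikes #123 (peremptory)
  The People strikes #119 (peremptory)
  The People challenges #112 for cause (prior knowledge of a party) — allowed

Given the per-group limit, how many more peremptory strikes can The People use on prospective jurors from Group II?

1

The People peremptories so far: #125, #118, #130, #119 — 4 of 5 used, 1 left overall.
Against Group II: #125 — 1 used; per-group cap 4 leaves 3.
Binding limit: min(1, 3) = 1.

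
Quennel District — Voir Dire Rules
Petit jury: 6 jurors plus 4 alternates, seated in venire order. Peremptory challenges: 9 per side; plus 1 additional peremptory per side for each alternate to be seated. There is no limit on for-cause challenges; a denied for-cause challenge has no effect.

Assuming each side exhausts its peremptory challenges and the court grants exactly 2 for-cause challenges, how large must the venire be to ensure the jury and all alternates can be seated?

Seats to fill: 6 + 4 alternates = 10.
Peremptories: 9 + 1×4 = 13 per side × 2 sides = 26.
For-cause removals: 2.
Minimum venire: 10 + 26 + 2 = 38.

38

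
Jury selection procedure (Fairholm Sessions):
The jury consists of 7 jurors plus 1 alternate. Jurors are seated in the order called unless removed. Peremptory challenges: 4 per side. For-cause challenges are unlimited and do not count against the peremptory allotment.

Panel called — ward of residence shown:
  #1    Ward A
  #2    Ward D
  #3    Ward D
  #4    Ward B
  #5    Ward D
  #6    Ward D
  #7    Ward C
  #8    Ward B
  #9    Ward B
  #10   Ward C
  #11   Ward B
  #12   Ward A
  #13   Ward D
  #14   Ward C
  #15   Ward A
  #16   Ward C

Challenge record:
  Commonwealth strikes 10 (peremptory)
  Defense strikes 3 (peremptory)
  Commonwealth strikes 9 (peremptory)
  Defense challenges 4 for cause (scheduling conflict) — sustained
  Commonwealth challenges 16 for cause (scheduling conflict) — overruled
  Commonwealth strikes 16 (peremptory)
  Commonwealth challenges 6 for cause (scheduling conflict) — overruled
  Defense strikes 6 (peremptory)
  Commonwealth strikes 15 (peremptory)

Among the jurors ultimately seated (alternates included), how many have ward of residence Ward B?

Removed: #3, #4, #6, #9, #10, #15, #16.
Seated (8 incl. alternates): #1, #2, #5, #7, #8, #11, #12, #13.
Of those, in Ward B: #8, #11 → 2.

2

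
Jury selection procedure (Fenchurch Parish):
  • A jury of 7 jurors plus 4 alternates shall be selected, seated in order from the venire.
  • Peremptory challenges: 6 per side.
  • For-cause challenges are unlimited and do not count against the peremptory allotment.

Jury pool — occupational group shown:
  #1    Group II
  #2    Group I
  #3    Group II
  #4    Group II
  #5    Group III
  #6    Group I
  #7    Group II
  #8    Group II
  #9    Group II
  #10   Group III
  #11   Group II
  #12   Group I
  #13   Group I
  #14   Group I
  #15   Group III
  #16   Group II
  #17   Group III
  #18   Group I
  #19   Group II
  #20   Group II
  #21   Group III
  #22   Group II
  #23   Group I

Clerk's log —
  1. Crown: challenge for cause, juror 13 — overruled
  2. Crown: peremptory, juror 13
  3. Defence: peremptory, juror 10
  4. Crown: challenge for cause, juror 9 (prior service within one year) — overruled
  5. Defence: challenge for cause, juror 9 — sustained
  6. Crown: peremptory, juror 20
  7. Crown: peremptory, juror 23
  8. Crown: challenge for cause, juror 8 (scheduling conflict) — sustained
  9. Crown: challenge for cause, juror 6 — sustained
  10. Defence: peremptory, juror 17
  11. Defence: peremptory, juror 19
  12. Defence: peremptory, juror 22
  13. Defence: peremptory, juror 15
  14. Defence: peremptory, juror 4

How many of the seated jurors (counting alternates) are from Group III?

2

Removed: #4, #6, #8, #9, #10, #13, #15, #17, #19, #20, #22, #23.
Seated (11 incl. alternates): #1, #2, #3, #5, #7, #11, #12, #14, #16, #18, #21.
Of those, in Group III: #5, #21 → 2.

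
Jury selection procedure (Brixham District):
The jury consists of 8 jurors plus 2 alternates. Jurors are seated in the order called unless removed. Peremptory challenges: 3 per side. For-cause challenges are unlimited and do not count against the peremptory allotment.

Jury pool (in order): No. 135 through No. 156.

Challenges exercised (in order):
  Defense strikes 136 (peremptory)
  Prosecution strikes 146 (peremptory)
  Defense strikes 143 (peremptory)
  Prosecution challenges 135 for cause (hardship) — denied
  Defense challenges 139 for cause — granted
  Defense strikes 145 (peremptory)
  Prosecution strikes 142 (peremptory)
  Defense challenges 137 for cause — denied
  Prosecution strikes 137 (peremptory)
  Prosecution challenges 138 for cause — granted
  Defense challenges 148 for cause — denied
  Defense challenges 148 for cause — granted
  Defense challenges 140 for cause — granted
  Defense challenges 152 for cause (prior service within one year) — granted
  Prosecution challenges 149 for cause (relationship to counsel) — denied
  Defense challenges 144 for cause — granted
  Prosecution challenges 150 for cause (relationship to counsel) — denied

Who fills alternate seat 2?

156

Removed: #136, #137, #138, #139, #140, #142, #143, #144, #145, #146, #148, #152. (#135, #149, #150 stay — for-cause denied.)
Seating in order: seats 1–8 → #135, #141, #147, #149, #150, #151, #153, #154; alternates → #155, #156.
So alternate 2 is #156.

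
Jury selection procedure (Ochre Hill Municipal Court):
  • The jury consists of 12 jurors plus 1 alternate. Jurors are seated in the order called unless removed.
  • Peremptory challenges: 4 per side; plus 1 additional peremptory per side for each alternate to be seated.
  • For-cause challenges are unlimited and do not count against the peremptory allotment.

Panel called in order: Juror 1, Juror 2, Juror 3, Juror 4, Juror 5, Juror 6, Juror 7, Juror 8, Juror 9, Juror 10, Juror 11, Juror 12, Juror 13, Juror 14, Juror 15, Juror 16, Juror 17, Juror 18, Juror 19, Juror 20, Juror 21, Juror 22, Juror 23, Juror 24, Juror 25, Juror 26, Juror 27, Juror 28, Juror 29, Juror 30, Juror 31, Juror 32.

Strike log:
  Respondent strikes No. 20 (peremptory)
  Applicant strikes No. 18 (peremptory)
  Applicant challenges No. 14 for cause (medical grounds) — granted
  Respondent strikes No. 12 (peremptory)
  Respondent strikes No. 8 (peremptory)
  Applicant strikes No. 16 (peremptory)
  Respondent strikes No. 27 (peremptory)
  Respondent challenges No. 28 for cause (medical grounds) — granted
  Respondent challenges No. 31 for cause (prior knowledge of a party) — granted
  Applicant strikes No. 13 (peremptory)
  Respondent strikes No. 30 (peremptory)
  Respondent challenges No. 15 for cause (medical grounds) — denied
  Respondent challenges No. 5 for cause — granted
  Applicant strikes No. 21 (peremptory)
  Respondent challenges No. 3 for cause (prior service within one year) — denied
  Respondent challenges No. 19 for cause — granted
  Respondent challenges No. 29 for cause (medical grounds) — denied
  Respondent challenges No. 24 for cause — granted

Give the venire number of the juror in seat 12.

22

Removed: #5, #8, #12, #13, #14, #16, #18, #19, #20, #21, #24, #27, #28, #30, #31. (#3, #15, #29 stay — for-cause denied.)
Filling seats in venire order through position 12: #1, #2, #3, #4, #6, #7, #9, #10, #11, #15, #17, #22.
So seat 12 is #22.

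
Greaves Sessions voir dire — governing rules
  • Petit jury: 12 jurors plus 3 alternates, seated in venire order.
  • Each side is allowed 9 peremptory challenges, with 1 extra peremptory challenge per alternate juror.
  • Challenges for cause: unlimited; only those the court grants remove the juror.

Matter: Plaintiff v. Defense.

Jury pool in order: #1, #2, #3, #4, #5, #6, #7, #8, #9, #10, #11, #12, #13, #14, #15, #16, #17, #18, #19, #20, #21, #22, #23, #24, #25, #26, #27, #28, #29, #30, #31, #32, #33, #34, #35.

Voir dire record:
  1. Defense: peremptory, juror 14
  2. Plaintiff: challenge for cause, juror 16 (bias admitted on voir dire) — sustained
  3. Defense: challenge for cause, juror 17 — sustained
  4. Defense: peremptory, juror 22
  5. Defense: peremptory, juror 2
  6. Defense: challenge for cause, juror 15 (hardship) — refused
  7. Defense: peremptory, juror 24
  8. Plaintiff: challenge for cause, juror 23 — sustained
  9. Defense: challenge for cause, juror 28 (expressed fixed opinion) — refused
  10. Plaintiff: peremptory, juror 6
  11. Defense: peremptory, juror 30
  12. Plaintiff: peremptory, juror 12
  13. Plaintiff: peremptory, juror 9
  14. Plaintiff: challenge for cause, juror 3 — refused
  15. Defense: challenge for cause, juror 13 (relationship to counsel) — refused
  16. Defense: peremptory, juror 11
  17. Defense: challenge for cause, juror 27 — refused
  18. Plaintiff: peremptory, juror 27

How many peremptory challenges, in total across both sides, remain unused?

Plaintiff allotment: 9 base + 1 × 3 alternates = 12. Defense allotment: 9 base + 1 × 3 alternates = 12.
Plaintiff peremptories used: #6, #12, #9, #27 — 4 (for-cause on #16, #23, #3 don't count).
Defense peremptories used: #14, #22, #2, #24, #30, #11 — 6 (for-cause on #17, #15, #28, #13, #27 don't count).
Remaining: (12 − 4) + (12 − 6) = 14.

14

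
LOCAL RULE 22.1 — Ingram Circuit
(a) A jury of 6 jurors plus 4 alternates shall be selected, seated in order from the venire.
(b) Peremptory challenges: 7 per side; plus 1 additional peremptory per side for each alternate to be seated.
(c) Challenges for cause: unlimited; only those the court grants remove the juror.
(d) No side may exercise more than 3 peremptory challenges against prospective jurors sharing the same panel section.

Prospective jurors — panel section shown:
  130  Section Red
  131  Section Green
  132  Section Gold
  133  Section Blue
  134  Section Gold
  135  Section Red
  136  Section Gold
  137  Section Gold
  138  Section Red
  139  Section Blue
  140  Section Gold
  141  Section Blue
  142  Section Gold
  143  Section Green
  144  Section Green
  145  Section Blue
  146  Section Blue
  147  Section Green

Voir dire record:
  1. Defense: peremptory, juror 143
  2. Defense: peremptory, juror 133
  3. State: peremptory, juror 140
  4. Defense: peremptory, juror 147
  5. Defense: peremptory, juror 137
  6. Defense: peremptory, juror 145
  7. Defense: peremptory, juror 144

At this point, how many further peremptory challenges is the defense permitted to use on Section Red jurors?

Defense peremptories so far: #143, #133, #147, #137, #145, #144 — 6 of 11 used, 5 left overall.
Against Section Red: none yet — per-section cap 3 leaves 3.
Binding limit: min(5, 3) = 3.

3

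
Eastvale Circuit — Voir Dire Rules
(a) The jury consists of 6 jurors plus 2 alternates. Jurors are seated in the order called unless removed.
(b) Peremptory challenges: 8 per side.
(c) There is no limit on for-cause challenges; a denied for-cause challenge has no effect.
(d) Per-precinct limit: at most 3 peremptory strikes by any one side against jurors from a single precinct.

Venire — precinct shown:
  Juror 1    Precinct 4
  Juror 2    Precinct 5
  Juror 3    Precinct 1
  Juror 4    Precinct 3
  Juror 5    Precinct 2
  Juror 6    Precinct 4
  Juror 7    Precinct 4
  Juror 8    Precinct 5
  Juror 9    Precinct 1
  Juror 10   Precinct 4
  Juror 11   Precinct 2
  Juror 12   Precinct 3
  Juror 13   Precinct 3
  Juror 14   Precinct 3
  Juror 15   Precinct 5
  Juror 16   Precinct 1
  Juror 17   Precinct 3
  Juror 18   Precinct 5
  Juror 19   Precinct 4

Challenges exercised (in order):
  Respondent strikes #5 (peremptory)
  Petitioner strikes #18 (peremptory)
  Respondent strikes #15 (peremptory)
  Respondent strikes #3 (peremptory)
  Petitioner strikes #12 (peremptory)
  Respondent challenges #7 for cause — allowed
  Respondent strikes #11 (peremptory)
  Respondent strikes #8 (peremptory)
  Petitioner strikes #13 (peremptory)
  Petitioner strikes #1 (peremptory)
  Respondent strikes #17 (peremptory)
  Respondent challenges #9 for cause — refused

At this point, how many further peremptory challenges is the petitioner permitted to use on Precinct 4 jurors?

2

Petitioner peremptories so far: #18, #12, #13, #1 — 4 of 8 used, 4 left overall.
Against Precinct 4: #1 — 1 used; per-precinct cap 3 leaves 2.
Binding limit: min(4, 2) = 2.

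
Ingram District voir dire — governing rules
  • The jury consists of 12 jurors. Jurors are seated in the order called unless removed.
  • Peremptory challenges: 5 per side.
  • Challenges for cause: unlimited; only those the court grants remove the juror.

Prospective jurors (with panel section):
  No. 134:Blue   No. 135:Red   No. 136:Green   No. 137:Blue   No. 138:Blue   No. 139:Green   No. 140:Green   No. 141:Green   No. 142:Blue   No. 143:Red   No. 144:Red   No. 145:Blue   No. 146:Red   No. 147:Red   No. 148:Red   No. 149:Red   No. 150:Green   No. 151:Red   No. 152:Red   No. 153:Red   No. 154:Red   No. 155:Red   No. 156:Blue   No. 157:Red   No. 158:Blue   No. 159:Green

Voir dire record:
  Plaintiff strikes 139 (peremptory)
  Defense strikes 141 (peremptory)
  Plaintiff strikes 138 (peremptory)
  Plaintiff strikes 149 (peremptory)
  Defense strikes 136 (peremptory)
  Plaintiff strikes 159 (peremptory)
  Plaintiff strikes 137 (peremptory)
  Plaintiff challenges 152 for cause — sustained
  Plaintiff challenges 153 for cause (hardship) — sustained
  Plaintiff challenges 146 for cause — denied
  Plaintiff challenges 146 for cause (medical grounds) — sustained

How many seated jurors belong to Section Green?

2

Removed: #136, #137, #138, #139, #141, #146, #149, #152, #153, #159.
Seated jurors 1–12: #134, #135, #140, #142, #143, #144, #145, #147, #148, #150, #151, #154.
Of those, in Section Green: #140, #150 → 2.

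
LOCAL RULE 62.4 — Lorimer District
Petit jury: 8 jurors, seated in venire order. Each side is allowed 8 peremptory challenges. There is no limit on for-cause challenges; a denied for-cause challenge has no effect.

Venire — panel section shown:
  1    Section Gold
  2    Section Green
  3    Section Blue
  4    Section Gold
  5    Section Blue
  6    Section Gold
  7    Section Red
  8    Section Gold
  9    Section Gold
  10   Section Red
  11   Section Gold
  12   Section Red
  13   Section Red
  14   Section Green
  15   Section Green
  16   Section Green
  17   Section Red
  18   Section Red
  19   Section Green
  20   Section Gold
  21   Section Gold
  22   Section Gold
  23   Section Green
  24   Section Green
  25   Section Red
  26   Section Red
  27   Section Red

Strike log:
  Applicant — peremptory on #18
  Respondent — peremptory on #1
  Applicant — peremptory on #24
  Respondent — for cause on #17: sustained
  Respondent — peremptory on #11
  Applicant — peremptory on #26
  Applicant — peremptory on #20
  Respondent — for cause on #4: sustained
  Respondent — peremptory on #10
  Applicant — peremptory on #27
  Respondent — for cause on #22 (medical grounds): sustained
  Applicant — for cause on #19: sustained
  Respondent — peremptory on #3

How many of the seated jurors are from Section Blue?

Removed: #1, #3, #4, #10, #11, #17, #18, #19, #20, #22, #24, #26, #27.
Seated jurors 1–8: #2, #5, #6, #7, #8, #9, #12, #13.
Of those, in Section Blue: #5 → 1.

1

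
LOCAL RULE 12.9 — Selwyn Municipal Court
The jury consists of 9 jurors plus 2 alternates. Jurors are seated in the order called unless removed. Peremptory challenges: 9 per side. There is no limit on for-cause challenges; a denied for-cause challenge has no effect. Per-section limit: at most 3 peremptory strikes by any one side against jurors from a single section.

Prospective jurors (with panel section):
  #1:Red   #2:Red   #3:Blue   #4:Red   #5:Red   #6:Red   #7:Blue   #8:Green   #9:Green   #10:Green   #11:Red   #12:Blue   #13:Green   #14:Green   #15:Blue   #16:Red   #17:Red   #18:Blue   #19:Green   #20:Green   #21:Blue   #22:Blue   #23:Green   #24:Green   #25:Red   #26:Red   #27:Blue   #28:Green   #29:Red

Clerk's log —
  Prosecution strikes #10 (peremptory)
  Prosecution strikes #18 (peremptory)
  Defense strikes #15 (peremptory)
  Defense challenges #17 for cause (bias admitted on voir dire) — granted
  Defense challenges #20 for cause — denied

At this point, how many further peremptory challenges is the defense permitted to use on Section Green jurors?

3

Defense peremptories so far: #15 — 1 of 9 used, 8 left overall.
Against Section Green: none yet — per-section cap 3 leaves 3.
Binding limit: min(8, 3) = 3.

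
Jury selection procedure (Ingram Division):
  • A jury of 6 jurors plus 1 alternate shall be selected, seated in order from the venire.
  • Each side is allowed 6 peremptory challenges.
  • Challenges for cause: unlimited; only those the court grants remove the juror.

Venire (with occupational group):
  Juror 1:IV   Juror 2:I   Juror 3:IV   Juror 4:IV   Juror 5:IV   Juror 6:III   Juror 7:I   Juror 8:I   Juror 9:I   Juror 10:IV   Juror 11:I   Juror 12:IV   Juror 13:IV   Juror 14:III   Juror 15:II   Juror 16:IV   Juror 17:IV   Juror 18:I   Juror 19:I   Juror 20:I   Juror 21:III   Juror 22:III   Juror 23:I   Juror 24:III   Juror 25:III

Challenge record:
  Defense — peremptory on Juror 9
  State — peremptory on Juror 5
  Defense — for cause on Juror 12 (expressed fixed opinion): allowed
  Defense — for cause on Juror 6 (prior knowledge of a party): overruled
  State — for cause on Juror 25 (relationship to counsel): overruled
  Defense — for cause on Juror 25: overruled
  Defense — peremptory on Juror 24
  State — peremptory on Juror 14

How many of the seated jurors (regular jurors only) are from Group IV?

3

Removed: #5, #9, #12, #14, #24.
Seated jurors 1–6: #1, #2, #3, #4, #6, #7 (alternates #8 not counted).
Of those, in Group IV: #1, #3, #4 → 3.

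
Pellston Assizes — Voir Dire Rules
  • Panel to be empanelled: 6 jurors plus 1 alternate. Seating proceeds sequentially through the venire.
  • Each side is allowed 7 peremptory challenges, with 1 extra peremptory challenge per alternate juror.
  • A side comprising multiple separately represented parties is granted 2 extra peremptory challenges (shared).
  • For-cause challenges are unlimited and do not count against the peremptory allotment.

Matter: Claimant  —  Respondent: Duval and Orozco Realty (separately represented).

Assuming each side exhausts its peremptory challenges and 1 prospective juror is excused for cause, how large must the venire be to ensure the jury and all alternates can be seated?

26

Seats to fill: 6 + 1 alternates = 7.
Peremptories — Claimant: 7 + 1×1 = 8; Respondent: 7 + 1×1 + 2 = 10; total 18.
For-cause removals: 1.
Minimum venire: 7 + 18 + 1 = 26.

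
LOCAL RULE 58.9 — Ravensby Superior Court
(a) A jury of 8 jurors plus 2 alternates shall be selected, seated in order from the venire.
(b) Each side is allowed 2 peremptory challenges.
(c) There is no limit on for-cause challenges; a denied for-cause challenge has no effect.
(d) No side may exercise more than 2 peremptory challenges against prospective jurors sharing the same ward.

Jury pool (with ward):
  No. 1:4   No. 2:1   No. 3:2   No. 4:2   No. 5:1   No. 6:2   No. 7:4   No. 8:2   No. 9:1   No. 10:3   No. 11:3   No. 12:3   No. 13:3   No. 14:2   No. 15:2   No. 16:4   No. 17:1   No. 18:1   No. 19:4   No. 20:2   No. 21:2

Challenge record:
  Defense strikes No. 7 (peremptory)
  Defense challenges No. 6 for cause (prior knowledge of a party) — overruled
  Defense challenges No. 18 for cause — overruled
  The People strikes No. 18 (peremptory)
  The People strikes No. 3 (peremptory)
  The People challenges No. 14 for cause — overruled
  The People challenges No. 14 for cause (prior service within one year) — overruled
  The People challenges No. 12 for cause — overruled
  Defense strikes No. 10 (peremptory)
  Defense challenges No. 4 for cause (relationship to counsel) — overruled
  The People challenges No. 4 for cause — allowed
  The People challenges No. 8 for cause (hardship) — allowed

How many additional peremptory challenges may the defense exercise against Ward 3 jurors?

Defense peremptories so far: #7, #10 — 2 of 2 used, 0 left overall.
Against Ward 3: #10 — 1 used; per-ward cap 2 leaves 1.
Binding limit: min(0, 1) = 0.

0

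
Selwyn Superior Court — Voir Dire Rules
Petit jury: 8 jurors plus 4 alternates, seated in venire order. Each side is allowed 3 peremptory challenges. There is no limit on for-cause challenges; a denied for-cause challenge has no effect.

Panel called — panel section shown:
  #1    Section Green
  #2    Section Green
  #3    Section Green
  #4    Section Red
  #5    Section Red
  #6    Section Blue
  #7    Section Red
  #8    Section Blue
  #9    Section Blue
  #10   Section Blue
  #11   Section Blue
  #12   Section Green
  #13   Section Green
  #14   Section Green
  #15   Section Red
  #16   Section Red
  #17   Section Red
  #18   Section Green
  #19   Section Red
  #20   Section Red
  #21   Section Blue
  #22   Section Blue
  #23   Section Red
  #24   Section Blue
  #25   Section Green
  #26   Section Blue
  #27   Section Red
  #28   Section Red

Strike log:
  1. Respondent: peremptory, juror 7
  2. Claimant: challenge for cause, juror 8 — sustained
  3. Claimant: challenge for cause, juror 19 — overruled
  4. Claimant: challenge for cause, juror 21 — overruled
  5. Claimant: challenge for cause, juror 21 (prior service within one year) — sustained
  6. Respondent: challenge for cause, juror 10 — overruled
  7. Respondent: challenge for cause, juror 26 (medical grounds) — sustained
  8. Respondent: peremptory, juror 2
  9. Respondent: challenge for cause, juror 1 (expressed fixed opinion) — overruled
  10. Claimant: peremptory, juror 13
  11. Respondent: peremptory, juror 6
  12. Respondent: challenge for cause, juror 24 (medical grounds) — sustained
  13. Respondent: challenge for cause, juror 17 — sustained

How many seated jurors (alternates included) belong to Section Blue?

Removed: #2, #6, #7, #8, #13, #17, #21, #24, #26.
Seated (12 incl. alternates): #1, #3, #4, #5, #9, #10, #11, #12, #14, #15, #16, #18.
Of those, in Section Blue: #9, #10, #11 → 3.

3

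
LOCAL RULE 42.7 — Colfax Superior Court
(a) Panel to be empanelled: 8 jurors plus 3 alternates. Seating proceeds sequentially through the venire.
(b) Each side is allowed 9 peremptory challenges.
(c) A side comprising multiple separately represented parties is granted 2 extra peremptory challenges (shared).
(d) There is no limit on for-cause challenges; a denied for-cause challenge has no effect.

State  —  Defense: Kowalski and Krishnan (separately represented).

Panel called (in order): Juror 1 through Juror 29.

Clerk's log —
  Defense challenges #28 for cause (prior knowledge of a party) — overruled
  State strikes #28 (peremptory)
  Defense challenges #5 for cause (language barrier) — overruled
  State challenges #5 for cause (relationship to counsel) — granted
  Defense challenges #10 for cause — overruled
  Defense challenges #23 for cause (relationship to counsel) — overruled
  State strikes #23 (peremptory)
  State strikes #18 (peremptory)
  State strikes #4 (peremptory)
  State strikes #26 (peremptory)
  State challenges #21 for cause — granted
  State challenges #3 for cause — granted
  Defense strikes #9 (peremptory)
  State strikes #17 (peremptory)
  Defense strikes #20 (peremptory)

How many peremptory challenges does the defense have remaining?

9

Defense allotment: 9 base + 2 multi-party = 11.
Defense peremptories used: #9, #20 — 2 (for-cause on #28, #5, #10, #23 don't count).
Remaining: 11 − 2 = 9.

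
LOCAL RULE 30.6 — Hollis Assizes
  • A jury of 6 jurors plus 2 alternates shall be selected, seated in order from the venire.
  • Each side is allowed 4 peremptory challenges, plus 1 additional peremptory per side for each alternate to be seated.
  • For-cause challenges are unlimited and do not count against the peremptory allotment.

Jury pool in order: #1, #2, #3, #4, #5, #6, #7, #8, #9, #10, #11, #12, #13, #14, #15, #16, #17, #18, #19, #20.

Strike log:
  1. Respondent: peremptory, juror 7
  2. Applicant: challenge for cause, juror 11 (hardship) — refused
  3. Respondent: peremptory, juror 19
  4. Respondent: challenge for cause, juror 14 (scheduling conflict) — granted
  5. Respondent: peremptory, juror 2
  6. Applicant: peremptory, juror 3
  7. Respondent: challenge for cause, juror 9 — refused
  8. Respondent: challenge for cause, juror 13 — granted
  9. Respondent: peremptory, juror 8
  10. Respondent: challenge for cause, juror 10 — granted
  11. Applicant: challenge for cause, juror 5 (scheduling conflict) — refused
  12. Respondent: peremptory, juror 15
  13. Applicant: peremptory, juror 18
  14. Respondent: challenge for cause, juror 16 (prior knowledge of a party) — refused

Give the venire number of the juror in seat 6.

Removed: #2, #3, #7, #8, #10, #13, #14, #15, #18, #19. (#5, #9, #11, #16 stay — for-cause denied.)
Seating in order: seats 1–6 → #1, #4, #5, #6, #9, #11; alternates → #12, #16.
So seat 6 is #11.

11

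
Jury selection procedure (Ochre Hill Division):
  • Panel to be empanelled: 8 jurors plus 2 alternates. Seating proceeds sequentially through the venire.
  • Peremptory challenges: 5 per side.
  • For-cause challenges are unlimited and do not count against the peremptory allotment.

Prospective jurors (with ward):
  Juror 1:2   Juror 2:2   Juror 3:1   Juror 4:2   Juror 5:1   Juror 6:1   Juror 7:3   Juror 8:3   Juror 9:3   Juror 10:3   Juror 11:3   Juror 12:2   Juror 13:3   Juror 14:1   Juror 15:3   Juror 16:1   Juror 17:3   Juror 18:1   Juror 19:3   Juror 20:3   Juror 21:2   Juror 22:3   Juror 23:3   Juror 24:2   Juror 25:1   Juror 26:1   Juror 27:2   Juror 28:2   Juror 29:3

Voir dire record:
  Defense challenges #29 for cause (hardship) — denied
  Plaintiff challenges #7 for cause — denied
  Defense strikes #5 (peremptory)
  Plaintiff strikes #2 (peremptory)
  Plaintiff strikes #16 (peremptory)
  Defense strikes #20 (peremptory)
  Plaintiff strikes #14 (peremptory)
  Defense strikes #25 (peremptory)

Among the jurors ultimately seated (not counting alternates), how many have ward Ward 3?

4

Removed: #2, #5, #14, #16, #20, #25.
Seated jurors 1–8: #1, #3, #4, #6, #7, #8, #9, #10 (alternates #11, #12 not counted).
Of those, in Ward 3: #7, #8, #9, #10 → 4.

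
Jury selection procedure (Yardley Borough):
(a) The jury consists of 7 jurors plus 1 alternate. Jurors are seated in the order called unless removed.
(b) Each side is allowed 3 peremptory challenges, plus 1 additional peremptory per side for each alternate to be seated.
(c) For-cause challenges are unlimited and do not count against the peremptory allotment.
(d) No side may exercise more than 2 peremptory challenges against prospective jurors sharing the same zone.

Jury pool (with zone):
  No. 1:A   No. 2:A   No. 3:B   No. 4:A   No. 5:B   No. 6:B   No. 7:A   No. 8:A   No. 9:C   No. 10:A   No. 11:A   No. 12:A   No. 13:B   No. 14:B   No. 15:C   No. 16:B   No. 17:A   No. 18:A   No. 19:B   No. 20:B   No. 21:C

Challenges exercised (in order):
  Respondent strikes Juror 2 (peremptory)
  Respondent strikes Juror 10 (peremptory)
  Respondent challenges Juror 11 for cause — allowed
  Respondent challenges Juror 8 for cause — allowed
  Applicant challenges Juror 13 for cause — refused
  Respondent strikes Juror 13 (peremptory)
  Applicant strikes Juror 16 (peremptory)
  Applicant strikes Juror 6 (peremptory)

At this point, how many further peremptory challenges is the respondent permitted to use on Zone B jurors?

Respondent peremptories so far: #2, #10, #13 — 3 of 4 used, 1 left overall.
Against Zone B: #13 — 1 used; per-zone cap 2 leaves 1.
Binding limit: min(1, 1) = 1.

1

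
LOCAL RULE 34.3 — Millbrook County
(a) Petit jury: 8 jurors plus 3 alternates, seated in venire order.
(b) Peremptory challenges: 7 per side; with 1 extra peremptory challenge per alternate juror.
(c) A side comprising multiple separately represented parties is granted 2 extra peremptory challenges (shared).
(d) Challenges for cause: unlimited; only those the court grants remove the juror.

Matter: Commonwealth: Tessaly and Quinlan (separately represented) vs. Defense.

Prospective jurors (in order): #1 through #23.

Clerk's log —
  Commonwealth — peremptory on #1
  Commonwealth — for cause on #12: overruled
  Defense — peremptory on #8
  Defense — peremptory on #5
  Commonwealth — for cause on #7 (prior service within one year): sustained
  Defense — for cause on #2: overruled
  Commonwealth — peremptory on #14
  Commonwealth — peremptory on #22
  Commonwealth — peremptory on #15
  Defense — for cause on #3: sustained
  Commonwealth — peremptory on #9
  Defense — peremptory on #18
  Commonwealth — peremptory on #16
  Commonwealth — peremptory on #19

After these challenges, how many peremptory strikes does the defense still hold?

Defense allotment: 7 base + 1 × 3 alternates = 10.
Defense peremptories used: #8, #5, #18 — 3 (for-cause on #2, #3 don't count).
Remaining: 10 − 3 = 7.

7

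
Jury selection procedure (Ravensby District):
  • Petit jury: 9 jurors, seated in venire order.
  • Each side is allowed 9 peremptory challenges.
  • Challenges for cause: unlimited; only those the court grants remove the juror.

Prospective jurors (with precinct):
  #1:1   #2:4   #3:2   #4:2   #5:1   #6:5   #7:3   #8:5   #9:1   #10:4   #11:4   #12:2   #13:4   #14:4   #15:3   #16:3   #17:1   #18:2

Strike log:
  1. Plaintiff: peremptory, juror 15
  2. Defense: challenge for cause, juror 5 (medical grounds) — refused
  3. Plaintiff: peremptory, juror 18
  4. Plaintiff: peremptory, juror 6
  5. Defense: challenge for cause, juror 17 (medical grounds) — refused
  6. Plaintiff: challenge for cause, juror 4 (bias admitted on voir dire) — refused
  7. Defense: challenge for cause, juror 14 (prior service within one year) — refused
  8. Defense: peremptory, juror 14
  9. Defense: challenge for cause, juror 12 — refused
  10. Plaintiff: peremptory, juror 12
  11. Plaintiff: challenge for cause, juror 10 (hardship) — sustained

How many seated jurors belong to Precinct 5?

Removed: #6, #10, #12, #14, #15, #18.
Seated jurors 1–9: #1, #2, #3, #4, #5, #7, #8, #9, #11.
Of those, in Precinct 5: #8 → 1.

1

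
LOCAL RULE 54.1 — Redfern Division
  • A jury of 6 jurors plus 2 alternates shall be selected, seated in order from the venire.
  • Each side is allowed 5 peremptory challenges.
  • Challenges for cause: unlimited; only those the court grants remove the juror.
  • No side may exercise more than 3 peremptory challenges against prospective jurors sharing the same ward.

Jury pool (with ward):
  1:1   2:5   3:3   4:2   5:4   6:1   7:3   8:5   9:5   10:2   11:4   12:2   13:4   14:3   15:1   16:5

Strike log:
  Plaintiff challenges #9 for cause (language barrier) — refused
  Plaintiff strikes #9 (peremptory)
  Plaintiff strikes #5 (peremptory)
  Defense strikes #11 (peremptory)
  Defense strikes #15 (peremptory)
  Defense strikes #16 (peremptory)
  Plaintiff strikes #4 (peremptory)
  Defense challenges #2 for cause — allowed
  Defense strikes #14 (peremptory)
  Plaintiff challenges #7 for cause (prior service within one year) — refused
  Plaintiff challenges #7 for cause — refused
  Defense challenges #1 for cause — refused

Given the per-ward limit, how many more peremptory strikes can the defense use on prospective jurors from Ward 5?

Defense peremptories so far: #11, #15, #16, #14 — 4 of 5 used, 1 left overall.
Against Ward 5: #16 — 1 used; per-ward cap 3 leaves 2.
Binding limit: min(1, 2) = 1.

1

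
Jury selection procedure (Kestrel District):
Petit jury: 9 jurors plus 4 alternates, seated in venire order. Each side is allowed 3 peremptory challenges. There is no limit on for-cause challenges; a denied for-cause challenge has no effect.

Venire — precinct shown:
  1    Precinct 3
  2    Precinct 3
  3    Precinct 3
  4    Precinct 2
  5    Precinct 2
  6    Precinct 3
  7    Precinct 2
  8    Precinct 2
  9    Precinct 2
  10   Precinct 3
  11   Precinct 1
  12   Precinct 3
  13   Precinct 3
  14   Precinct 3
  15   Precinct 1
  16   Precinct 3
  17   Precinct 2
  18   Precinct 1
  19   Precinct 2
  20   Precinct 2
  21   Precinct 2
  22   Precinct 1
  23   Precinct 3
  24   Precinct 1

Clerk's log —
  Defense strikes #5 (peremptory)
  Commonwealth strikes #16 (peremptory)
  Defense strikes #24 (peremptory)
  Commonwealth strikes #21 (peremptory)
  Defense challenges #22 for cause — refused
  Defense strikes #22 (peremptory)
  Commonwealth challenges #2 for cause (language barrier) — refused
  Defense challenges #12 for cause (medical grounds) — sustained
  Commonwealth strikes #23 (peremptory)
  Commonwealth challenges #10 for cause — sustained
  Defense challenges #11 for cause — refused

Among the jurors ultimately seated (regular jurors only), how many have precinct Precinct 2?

4

Removed: #5, #10, #12, #16, #21, #22, #23, #24.
Seated jurors 1–9: #1, #2, #3, #4, #6, #7, #8, #9, #11 (alternates #13, #14, #15, #17 not counted).
Of those, in Precinct 2: #4, #7, #8, #9 → 4.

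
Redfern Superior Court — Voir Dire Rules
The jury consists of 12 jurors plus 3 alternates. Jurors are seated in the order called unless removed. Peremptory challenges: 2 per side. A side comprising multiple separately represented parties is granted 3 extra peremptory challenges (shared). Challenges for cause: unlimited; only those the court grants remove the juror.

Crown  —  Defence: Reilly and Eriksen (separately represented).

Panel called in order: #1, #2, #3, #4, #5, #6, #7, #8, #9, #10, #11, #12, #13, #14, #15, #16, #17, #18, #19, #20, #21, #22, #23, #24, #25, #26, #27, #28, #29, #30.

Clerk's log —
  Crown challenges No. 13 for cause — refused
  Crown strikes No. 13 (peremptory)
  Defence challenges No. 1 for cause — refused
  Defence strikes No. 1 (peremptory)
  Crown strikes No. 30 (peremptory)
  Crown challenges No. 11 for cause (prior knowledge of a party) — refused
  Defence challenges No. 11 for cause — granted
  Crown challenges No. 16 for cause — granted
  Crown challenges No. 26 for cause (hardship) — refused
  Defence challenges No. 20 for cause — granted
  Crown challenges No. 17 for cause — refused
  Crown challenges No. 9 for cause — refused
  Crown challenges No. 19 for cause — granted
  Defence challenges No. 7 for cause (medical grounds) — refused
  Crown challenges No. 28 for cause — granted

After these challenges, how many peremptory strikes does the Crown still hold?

0

Crown allotment: 2.
Crown peremptories used: #13, #30 — 2 (for-cause on #13, #11, #16, #26, #17, #9, #19, #28 don't count).
Remaining: 2 − 2 = 0.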